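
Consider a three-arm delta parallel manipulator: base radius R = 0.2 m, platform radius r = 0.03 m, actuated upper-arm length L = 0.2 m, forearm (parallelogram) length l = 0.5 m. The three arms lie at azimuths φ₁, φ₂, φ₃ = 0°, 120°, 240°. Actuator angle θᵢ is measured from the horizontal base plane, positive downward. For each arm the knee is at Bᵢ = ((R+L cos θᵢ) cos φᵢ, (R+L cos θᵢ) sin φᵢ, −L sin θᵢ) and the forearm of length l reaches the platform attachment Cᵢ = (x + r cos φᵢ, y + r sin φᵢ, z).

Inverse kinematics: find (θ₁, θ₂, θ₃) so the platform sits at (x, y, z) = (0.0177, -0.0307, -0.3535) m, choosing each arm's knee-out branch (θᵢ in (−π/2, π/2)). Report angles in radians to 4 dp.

θ₁ = 0.0001, θ₂ = 0.2614, θ₃ = -0.0001

rotate P by −φ1: (0.0177, -0.0307, -0.3535)
  e−x'=0.1523;  (l²−L²−(e−x')²−y'²−z²)/2L = 0.1522
  γ=atan2(-0.3535,0.1523)=-1.1640;  ψ=arccos(0.3955)=1.1641;  θ1=γ+ψ≈0.0001
φ2=120.0° → target in arm frame (-0.0354, 0.0000)
  e−x'=0.2054;  (l²−L²−(e−x')²−y'²−z²)/2L = 0.1071
  √(A²+B²)=0.4089;  θ2 = -1.0444+1.3058 ≈ 0.2614
rotate P by −φ3: (0.0177, 0.0307, -0.3535)
  e−x'=0.1523;  (l²−L²−(e−x')²−y'²−z²)/2L = 0.1523
  γ=atan2(-0.3535,0.1523)=-1.1641;  ψ=arccos(0.3956)=1.1640;  θ3=γ+ψ≈-0.0001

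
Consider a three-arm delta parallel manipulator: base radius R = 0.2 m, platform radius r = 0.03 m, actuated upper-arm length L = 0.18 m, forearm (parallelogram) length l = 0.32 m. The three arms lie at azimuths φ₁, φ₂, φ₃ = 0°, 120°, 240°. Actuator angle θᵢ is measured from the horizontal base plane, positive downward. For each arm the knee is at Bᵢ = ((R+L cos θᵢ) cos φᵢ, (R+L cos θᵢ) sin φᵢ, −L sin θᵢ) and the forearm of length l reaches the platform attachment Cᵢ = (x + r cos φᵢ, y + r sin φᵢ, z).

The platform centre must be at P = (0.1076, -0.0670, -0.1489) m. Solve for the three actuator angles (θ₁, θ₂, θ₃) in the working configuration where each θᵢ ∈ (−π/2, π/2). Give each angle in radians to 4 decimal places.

arm 1 (φ=0.0°): x'=0.1076, y'=-0.0670
  A cos θ + B sin θ = C:  0.0624·cos θ + -0.1489·sin θ = 0.1096
  θ1 = atan2(B,A) + arccos(C/0.1614) = -0.3491
φ2=120.0° → target in arm frame (-0.1118, -0.0597)
  e−x'=0.2818;  (l²−L²−(e−x')²−y'²−z²)/2L = -0.0977
  γ=atan2(-0.1489,0.2818)=-0.4861;  ψ=arccos(-0.3064)=1.8822;  θ2=γ+ψ≈1.3961
arm 3 (φ=240.0°): x'=0.0042, y'=0.1267
  e−x'=0.1658;  (l²−L²−(e−x')²−y'²−z²)/2L = 0.0119
  √(A²+B²)=0.2228;  θ3 = -0.7318+1.5172 ≈ 0.7854

θ₁ = -0.3491, θ₂ = 1.3961, θ₃ = 0.7854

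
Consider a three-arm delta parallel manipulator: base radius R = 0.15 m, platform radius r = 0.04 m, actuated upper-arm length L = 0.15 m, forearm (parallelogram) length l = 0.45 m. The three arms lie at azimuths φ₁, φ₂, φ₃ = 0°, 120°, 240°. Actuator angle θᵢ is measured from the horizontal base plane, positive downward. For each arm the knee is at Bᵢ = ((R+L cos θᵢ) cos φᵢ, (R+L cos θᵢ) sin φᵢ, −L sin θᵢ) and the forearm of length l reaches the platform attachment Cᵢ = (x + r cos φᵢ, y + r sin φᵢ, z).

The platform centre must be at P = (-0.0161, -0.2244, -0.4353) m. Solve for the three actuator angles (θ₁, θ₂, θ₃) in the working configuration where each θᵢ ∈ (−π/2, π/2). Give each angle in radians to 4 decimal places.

arm 1 (φ=0.0°): x'=-0.0161, y'=-0.2244
  A=0.1261, B=-0.4353, C=(l²−L²−A²−y'²−z²)/(2L)=-0.2525
  θ1 = atan2(B,A) + arccos(C/0.4532) = 0.8729
rotate P by −φ2: (-0.1863, 0.1261, -0.4353)
  A cos θ + B sin θ = C:  0.2963·cos θ + -0.4353·sin θ = -0.3773
  √(A²+B²)=0.5266;  θ2 = -0.9732+2.3696 ≈ 1.3964
φ3=240.0° → target in arm frame (0.2024, 0.0983)
  A=-0.0924, B=-0.4353, C=(l²−L²−A²−y'²−z²)/(2L)=-0.0923
  √(A²+B²)=0.4450;  θ3 = -1.7799+1.7796 ≈ -0.0003

θ₁ = 0.8729, θ₂ = 1.3964, θ₃ = -0.0003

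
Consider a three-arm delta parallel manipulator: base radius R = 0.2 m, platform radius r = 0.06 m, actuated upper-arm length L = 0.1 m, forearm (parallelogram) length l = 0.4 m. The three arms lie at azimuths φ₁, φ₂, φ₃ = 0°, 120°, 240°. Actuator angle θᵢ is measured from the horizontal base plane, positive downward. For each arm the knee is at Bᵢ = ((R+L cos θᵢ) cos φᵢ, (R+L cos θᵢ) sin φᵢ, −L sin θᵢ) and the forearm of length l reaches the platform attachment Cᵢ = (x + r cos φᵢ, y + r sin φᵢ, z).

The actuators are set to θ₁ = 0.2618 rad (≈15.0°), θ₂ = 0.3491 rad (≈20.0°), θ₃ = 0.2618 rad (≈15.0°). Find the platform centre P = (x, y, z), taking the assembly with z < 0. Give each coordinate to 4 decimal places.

centre 1 = (0.2366·cos0.0°, 0.2366·sin0.0°, -0.0259) = (0.2366, 0.0000, -0.0259)
arm 2 at φ=120.0°: ρ2 = 0.2340;  centre 2 = (-0.1170, 0.2026, -0.0342)
arm 3 at φ=240.0°: ρ3 = 0.2366;  centre 3 = (-0.1183, -0.2049, -0.0259)
|centre ₂|²−|centre ₁|² = -0.0007;  |centre ₃|²−|centre ₁|² = 0.0000
plane₁₂: -0.7072x+0.4052y+-0.0166z = -0.0007
Cramer: x(z) = 0.0005-0.0118z;  y(z) = -0.0009+0.0205z
sphere 1 gives Az²+Bz+C=0 with A=1.0006, B=0.0573, C=-0.1036;  B²−4AC=0.4179;  roots -0.3517, 0.2944;  negative root z = -0.3517
x = 0.0047, y = -0.0081

(0.0047, -0.0081, -0.3517)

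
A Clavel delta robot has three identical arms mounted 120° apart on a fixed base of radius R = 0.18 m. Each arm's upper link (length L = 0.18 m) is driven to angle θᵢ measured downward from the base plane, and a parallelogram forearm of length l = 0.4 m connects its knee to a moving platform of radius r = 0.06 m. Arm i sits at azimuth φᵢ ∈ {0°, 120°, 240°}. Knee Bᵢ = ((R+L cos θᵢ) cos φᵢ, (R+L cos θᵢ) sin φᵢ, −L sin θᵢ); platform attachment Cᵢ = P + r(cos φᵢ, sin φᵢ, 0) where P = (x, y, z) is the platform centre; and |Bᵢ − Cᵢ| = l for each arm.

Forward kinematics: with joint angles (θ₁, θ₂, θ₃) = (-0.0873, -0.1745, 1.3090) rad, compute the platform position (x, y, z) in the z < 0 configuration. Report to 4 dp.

φ1=0.0°: virtual centre (0.2993, 0.0000, 0.0157), radius l
O2 = (0.2973·cos120.0°, 0.2973·sin120.0°, 0.0313) = (-0.1486, 0.2574, 0.0313)
arm 3 at φ=240.0°: e+L cos θ3 = 0.1666;  O3 = (-0.0833, -0.1443, -0.1739)
subtract pairs → two planes through P
plane₁₂: -0.8959x+0.5149y+0.0311z = -0.0005
det = 0.6525;  x = 0.0254+-0.2854z,  y = 0.0432+-0.5570z
into |P−O₁|² = l²: 1.3917z² + 0.0769z + -0.0828 = 0;  Δ = 0.4671;  z = -0.2732 or 0.2179 → z<0 root = -0.2732
x = 0.1033, y = 0.1953

(0.1033, 0.1953, -0.2732)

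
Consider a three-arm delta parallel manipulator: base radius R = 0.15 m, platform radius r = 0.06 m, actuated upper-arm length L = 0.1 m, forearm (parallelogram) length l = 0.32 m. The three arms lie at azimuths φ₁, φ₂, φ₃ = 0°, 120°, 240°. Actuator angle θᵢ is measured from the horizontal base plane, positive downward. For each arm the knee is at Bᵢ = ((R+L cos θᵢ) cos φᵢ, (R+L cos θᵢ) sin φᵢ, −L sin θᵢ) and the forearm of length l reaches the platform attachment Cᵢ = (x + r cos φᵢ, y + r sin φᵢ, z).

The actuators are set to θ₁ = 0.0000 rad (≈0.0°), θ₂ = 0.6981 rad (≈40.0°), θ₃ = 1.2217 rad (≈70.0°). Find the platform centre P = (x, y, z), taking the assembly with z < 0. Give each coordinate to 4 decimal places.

(0.1111, 0.0604, -0.3042)

O1 = (0.1900·cos0.0°, 0.1900·sin0.0°, 0.0000) = (0.1900, 0.0000, 0.0000)
φ2=120.0°: virtual centre (-0.0833, 0.1443, -0.0643), radius l
φ3=240.0°: virtual centre (-0.0621, -0.1076, -0.0940), radius l
subtract pairs → two planes through P
plane₁₂: -0.5466x+0.2886y+-0.1286z = -0.0042
Cramer: x(z) = 0.0164-0.3113z;  y(z) = 0.0165-0.1441z
quadratic in z: (1.1176)z²+(0.1033)z+(-0.0720)=0, √Δ=0.5767 → z ∈ {-0.3042, 0.2118}; z = -0.3042 (taking z<0)
x = 0.1111, y = 0.0604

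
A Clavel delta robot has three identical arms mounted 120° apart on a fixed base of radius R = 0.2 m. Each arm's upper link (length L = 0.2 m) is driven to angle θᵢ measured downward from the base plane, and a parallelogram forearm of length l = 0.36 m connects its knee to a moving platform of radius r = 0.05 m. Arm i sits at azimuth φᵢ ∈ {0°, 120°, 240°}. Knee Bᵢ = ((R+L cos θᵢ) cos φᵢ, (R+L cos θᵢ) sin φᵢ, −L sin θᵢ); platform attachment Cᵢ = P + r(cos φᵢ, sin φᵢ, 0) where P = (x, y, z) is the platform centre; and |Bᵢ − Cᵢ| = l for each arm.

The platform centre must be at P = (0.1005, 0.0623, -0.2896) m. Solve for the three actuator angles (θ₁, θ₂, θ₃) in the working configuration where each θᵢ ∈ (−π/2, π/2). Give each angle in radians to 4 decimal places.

θ₁ = 0.1744, θ₂ = 0.6982, θ₃ = 1.1344

φ1=0.0° → target in arm frame (0.1005, 0.0623)
  e−x'=0.0495;  (l²−L²−(e−x')²−y'²−z²)/2L = -0.0015
  γ=atan2(-0.2896,0.0495)=-1.4015;  ψ=arccos(-0.0051)=1.5759;  θ1=γ+ψ≈0.1744
φ2=120.0° → target in arm frame (0.0037, -0.1182)
  A cos θ + B sin θ = C:  0.1463·cos θ + -0.2896·sin θ = -0.0741
  θ2 = atan2(B,A) + arccos(C/0.3245) = 0.6982
rotate P by −φ3: (-0.1042, 0.0559, -0.2896)
  e−x'=0.2542;  (l²−L²−(e−x')²−y'²−z²)/2L = -0.1550
  √(A²+B²)=0.3853;  θ3 = -0.8504+1.9848 ≈ 1.1344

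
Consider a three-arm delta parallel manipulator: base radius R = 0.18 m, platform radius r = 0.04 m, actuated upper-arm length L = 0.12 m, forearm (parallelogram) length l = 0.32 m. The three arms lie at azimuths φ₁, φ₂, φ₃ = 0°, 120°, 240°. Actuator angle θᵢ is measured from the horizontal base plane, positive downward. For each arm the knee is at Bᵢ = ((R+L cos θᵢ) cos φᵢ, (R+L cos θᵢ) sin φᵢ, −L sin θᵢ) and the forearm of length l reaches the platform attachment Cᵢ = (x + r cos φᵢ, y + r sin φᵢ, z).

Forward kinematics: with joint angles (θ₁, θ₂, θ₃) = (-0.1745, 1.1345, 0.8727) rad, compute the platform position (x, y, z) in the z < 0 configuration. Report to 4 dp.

φ1=0.0°: virtual centre (0.2582, 0.0000, 0.0208), radius l
φ2=120.0°: virtual centre (-0.0954, 0.1652, -0.1088), radius l
arm 3 at φ=240.0°: e+L cos θ3 = 0.2171;  centre 3 = (-0.1086, -0.1880, -0.0919)
eliminate P² terms by subtracting sphere 1 from 2 and 3
[-0.7071 0.3303 -0.2592]·P = -0.0189;  [-0.7335 -0.3761 -0.2255]·P = -0.0115
det = 0.5082;  x = 0.0214+-0.3384z,  y = -0.0113+0.0603z
quadratic in z: (1.1181)z²+(0.1172)z+(-0.0458)=0, √Δ=0.4675 → z ∈ {-0.2615, 0.1567}; z = -0.2615 (taking z<0)
x = 0.1099, y = -0.0270

(0.1099, -0.0270, -0.2615)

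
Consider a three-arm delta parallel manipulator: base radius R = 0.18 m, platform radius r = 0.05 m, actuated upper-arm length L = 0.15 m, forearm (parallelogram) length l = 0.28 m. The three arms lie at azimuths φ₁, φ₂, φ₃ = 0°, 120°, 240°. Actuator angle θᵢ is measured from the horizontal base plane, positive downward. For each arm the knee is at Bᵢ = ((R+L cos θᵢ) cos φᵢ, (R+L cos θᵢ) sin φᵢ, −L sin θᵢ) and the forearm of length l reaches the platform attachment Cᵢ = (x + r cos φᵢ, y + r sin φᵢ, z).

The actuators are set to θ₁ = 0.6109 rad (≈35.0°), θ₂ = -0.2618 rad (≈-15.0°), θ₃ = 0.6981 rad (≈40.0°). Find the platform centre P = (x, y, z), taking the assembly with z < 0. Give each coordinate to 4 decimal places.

arm 1 at φ=0.0°: ρ1 = 0.2529;  centre 1 = (0.2529, 0.0000, -0.0860)
φ2=120.0°: virtual centre (-0.1374, 0.2381, 0.0388), radius l
φ3=240.0°: virtual centre (-0.1225, -0.2121, -0.0964), radius l
eliminate P² terms by subtracting sphere 1 from 2 and 3
[-0.7806 0.4761 0.2497]·P = 0.0057;  [-0.7506 -0.4242 -0.0207]·P = -0.0021
det = 0.6885;  x = -0.0021+0.1395z,  y = 0.0086+-0.2958z
quadratic in z: (1.1069)z²+(0.0959)z+(-0.0059)=0, √Δ=0.1881 → z ∈ {-0.1283, 0.0417}; z = -0.1283 (taking z<0)
x = -0.0200, y = 0.0465

(-0.0200, 0.0465, -0.1283)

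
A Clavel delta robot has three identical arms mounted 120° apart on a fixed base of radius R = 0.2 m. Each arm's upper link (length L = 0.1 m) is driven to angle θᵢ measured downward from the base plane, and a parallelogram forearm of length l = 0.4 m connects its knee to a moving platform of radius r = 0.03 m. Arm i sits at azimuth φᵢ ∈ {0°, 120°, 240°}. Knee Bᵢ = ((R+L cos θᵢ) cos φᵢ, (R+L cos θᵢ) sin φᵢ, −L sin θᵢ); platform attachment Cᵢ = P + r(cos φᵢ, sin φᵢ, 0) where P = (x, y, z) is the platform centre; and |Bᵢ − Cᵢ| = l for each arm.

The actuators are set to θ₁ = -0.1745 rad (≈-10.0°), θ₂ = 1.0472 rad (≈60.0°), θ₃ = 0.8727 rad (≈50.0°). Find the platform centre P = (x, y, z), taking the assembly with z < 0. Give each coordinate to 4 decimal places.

S1 = (0.2685·cos0.0°, 0.2685·sin0.0°, 0.0174) = (0.2685, 0.0000, 0.0174)
φ2=120.0°: virtual centre (-0.1100, 0.1905, -0.0866), radius l
S3 = (0.2343·cos240.0°, 0.2343·sin240.0°, -0.0766) = (-0.1171, -0.2029, -0.0766)
|S₂|²−|S₁|² = -0.0165;  |S₃|²−|S₁|² = -0.0116
linear system: -0.7570x+0.3811y = -0.0165−-0.2079z; -0.7712x+-0.4058y = -0.0116−-0.1879z
Cramer: x(z) = 0.0185-0.2595z;  y(z) = -0.0065+0.0301z
sphere 1 gives Az²+Bz+C=0 with A=1.0683, B=0.0946, C=-0.0972;  B²−4AC=0.4242;  roots -0.3491, 0.2605;  negative root z = -0.3491
x = 0.1091, y = -0.0170

(0.1091, -0.0170, -0.3491)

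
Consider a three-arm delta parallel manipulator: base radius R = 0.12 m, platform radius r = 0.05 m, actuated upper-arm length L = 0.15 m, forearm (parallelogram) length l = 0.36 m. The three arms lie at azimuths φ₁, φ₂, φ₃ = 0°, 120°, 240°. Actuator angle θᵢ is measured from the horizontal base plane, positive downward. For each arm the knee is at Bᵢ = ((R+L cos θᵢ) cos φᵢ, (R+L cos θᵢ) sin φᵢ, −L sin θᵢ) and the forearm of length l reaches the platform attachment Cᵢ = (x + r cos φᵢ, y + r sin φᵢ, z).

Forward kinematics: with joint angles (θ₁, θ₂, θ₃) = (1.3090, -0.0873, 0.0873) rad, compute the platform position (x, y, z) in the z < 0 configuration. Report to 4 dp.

arm 1 at φ=0.0°: (R−r)+L cos θ1 = 0.1088;  S1 = (0.1088, 0.0000, -0.1449)
arm 2 at φ=120.0°: (R−r)+L cos θ2 = 0.2194;  S2 = (-0.1097, 0.1900, 0.0131)
S3 = (0.2194·cos240.0°, 0.2194·sin240.0°, -0.0131) = (-0.1097, -0.1900, -0.0131)
eliminate P² terms by subtracting sphere 1 from 2 and 3
plane₁₂: -0.4371x+0.3801y+0.3159z = 0.0155
det = 0.3322;  x = -0.0354+0.6630z,  y = 0.0000+-0.0688z
sphere 1 gives Az²+Bz+C=0 with A=1.4443, B=0.0985, C=-0.0878;  B²−4AC=0.5169;  roots -0.2830, 0.2148;  negative root z = -0.2830
x = -0.2231, y = 0.0195

(-0.2231, 0.0195, -0.2830)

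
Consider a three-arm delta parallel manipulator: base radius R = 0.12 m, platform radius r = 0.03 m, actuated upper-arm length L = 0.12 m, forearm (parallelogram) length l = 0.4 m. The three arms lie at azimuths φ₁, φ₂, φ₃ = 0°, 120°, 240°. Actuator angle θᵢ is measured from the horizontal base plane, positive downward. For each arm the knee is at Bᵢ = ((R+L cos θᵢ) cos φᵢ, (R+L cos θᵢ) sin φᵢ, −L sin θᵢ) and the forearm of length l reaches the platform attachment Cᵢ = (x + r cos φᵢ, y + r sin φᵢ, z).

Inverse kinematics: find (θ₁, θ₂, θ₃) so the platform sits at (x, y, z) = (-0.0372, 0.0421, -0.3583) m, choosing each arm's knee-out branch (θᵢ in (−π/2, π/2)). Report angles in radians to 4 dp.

θ₁ = 0.3491, θ₂ = -0.0876, θ₃ = 0.2618

rotate P by −φ1: (-0.0372, 0.0421, -0.3583)
  e−x'=0.1272;  (l²−L²−(e−x')²−y'²−z²)/2L = -0.0030
  √(A²+B²)=0.3802;  θ1 = -1.2297+1.5788 ≈ 0.3491
rotate P by −φ2: (0.0551, 0.0112, -0.3583)
  A cos θ + B sin θ = C:  0.0349·cos θ + -0.3583·sin θ = 0.0661
  √(A²+B²)=0.3600;  θ2 = -1.4736+1.3860 ≈ -0.0876
φ3=240.0° → target in arm frame (-0.0179, -0.0533)
  e−x'=0.1079;  (l²−L²−(e−x')²−y'²−z²)/2L = 0.0115
  √(A²+B²)=0.3742;  θ3 = -1.2784+1.5402 ≈ 0.2618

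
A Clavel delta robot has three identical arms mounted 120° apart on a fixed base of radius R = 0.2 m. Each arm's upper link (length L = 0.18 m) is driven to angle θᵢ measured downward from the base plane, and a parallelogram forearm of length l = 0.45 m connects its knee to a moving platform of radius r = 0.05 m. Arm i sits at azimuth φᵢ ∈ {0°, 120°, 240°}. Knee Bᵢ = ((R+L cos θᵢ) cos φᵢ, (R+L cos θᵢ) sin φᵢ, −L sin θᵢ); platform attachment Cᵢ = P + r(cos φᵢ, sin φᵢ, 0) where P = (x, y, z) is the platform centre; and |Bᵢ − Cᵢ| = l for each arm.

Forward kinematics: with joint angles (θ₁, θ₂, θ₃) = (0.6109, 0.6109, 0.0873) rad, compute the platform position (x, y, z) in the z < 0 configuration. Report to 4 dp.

(-0.0408, -0.0707, -0.3914)

S1 = (0.2974·cos0.0°, 0.2974·sin0.0°, -0.1032) = (0.2974, 0.0000, -0.1032)
arm 2 at φ=120.0°: e+L cos θ2 = 0.2974;  S2 = (-0.1487, 0.2576, -0.1032)
S3 = (0.3293·cos240.0°, 0.3293·sin240.0°, -0.0157) = (-0.1647, -0.2852, -0.0157)
|S₂|²−|S₁|² = 0.0000;  |S₃|²−|S₁|² = 0.0096
[-0.8923 0.5152 0.0000]·P = 0.0000;  [-0.9242 -0.5704 0.1751]·P = 0.0096
det = 0.9851;  x = -0.0050+0.0916z,  y = -0.0087+0.1586z
sphere 1 gives Az²+Bz+C=0 with A=1.0335, B=0.1484, C=-0.1003;  B²−4AC=0.4366;  roots -0.3914, 0.2479;  negative root z = -0.3914
x = -0.0408, y = -0.0707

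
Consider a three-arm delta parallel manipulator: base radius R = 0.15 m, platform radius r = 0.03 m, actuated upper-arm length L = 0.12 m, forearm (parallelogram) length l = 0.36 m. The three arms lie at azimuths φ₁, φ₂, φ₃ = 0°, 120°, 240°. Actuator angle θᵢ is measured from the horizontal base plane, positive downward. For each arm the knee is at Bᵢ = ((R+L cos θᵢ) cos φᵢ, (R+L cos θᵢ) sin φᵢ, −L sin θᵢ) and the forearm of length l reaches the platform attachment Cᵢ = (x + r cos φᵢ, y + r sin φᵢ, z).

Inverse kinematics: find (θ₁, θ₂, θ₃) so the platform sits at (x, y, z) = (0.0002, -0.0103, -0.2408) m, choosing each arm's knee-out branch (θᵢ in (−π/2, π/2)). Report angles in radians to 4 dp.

arm 1 (φ=0.0°): x'=0.0002, y'=-0.0103
  A=0.1198, B=-0.2408, C=(l²−L²−A²−y'²−z²)/(2L)=0.1782
  √(A²+B²)=0.2690;  θ1 = -1.1091+0.8468 ≈ -0.2624
rotate P by −φ2: (-0.0090, 0.0050, -0.2408)
  e−x'=0.1290;  (l²−L²−(e−x')²−y'²−z²)/2L = 0.1689
  θ2 = atan2(B,A) + arccos(C/0.2732) = -0.1748
arm 3 (φ=240.0°): x'=0.0088, y'=0.0053
  e−x'=0.1112;  (l²−L²−(e−x')²−y'²−z²)/2L = 0.1868
  γ=atan2(-0.2408,0.1112)=-1.1382;  ψ=arccos(0.7042)=0.7895;  θ3=γ+ψ≈-0.3488

θ₁ = -0.2624, θ₂ = -0.1748, θ₃ = -0.3488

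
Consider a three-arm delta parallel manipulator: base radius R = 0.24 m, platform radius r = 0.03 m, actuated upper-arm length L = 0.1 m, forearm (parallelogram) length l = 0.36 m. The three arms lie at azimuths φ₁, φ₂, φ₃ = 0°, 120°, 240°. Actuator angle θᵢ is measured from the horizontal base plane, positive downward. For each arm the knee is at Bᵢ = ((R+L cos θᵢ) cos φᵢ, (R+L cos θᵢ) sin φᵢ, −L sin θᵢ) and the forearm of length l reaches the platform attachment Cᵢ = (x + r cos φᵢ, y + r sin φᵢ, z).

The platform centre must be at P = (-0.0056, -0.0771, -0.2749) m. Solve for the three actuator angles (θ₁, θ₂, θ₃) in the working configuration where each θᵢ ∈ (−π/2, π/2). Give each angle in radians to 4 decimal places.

arm 1 (φ=0.0°): x'=-0.0056, y'=-0.0771
  e−x'=0.2156;  (l²−L²−(e−x')²−y'²−z²)/2L = -0.0420
  √(A²+B²)=0.3494;  θ1 = -0.9057+1.6913 ≈ 0.7856
rotate P by −φ2: (-0.0640, 0.0434, -0.2749)
  e−x'=0.2740;  (l²−L²−(e−x')²−y'²−z²)/2L = -0.1646
  γ=atan2(-0.2749,0.2740)=-0.7871;  ψ=arccos(-0.4240)=2.0087;  θ2=γ+ψ≈1.2216
arm 3 (φ=240.0°): x'=0.0696, y'=0.0337
  A=0.1404, B=-0.2749, C=(l²−L²−A²−y'²−z²)/(2L)=0.1159
  θ3 = atan2(B,A) + arccos(C/0.3087) = 0.0875

θ₁ = 0.7856, θ₂ = 1.2216, θ₃ = 0.0875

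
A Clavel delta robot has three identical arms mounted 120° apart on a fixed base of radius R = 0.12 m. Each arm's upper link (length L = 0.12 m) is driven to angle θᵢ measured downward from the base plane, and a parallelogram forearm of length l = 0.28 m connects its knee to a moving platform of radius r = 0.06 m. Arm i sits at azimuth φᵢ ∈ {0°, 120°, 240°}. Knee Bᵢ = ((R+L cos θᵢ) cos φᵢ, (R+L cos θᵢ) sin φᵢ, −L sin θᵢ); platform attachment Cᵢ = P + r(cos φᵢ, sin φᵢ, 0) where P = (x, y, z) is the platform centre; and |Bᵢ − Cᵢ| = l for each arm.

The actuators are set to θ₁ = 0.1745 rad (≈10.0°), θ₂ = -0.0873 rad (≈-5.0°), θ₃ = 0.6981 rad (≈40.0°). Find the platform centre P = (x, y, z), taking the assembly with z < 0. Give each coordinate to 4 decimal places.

(0.0178, 0.0788, -0.2364)

arm 1 at φ=0.0°: (R−r)+L cos θ1 = 0.1782;  S1 = (0.1782, 0.0000, -0.0208)
arm 2 at φ=120.0°: (R−r)+L cos θ2 = 0.1795;  S2 = (-0.0898, 0.1555, 0.0105)
arm 3 at φ=240.0°: (R−r)+L cos θ3 = 0.1519;  S3 = (-0.0760, -0.1316, -0.0771)
eliminate P² terms by subtracting sphere 1 from 2 and 3
linear system: -0.5359x+0.3110y = 0.0002−0.0626z; -0.5083x+-0.2631y = -0.0031−-0.1126z
Cramer: x(z) = 0.0031-0.0620z;  y(z) = 0.0059-0.3081z
into |P−S₁|² = l²: 1.0988z² + 0.0597z + -0.0473 = 0;  Δ = 0.2114;  z = -0.2364 or 0.1821 → z<0 root = -0.2364
x = 0.0178, y = 0.0788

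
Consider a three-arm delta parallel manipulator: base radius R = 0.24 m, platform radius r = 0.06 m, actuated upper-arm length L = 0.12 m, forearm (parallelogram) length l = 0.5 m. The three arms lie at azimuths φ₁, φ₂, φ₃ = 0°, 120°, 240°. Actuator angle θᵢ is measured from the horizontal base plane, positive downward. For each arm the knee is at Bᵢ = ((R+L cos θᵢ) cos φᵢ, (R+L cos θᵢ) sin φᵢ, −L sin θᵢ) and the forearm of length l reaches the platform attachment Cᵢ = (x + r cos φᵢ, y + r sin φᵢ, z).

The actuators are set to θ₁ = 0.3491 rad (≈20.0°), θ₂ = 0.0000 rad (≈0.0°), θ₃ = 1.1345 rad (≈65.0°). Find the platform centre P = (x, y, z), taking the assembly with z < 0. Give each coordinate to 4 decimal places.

(0.0352, 0.1357, -0.4475)

φ1=0.0°: virtual centre (0.2928, 0.0000, -0.0410), radius l
arm 2 at φ=120.0°: ρ2 = 0.3000;  S2 = (-0.1500, 0.2598, 0.0000)
S3 = (0.2307·cos240.0°, 0.2307·sin240.0°, -0.1088) = (-0.1154, -0.1998, -0.1088)
eliminate P² terms by subtracting sphere 1 from 2 and 3
linear system: -0.8855x+0.5196y = 0.0026−0.0821z; -0.8162x+-0.3996y = -0.0223−-0.1354z
Cramer: x(z) = 0.0136-0.0483z;  y(z) = 0.0282-0.2403z
sphere 1 gives Az²+Bz+C=0 with A=1.0601, B=0.0955, C=-0.1696;  B²−4AC=0.7282;  roots -0.4475, 0.3574;  negative root z = -0.4475
x = 0.0352, y = 0.1357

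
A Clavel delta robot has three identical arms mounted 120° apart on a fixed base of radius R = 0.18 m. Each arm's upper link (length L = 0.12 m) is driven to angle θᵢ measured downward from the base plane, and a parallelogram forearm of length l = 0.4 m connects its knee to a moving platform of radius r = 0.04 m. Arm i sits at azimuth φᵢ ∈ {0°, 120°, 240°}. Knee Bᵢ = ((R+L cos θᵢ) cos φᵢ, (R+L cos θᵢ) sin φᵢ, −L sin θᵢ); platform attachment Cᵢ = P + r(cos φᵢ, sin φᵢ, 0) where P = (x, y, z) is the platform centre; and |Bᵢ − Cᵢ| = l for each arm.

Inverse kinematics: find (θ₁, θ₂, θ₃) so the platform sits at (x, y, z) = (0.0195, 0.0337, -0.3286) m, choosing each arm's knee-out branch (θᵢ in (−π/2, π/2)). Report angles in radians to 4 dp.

arm 1 (φ=0.0°): x'=0.0195, y'=0.0337
  A=0.1205, B=-0.3286, C=(l²−L²−A²−y'²−z²)/(2L)=0.0915
  √(A²+B²)=0.3500;  θ1 = -1.2193+1.3062 ≈ 0.0869
φ2=120.0° → target in arm frame (0.0194, -0.0337)
  A cos θ + B sin θ = C:  0.1206·cos θ + -0.3286·sin θ = 0.0914
  γ=atan2(-0.3286,0.1206)=-1.2191;  ψ=arccos(0.2613)=1.3065;  θ2=γ+ψ≈0.0873
rotate P by −φ3: (-0.0389, 0.0000, -0.3286)
  A=0.1789, B=-0.3286, C=(l²−L²−A²−y'²−z²)/(2L)=0.0234
  θ3 = atan2(B,A) + arccos(C/0.3742) = 0.4362

θ₁ = 0.0869, θ₂ = 0.0873, θ₃ = 0.4362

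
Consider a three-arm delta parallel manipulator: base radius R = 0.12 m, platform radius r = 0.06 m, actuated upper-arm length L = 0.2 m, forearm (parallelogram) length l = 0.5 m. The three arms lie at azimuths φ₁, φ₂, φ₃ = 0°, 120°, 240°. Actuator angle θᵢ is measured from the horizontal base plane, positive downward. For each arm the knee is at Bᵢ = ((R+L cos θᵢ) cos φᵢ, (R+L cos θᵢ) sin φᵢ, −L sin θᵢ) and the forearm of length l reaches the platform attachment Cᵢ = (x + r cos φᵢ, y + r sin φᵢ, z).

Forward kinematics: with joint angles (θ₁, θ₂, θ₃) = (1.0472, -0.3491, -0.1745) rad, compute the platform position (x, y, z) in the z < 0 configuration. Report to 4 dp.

(-0.3027, 0.0296, -0.3603)

φ1=0.0°: virtual centre (0.1600, 0.0000, -0.1732), radius l
arm 2 at φ=120.0°: ρ2 = 0.2479;  S2 = (-0.1240, 0.2147, 0.0684)
arm 3 at φ=240.0°: ρ3 = 0.2570;  S3 = (-0.1285, -0.2225, 0.0347)
|S₂|²−|S₁|² = 0.0106;  |S₃|²−|S₁|² = 0.0116
linear system: -0.5679x+0.4294y = 0.0106−0.4832z; -0.5770x+-0.4451y = 0.0116−0.4159z
Cramer: x(z) = -0.0194+0.7865z;  y(z) = -0.0010-0.0852z
into |P−S₁|² = l²: 1.6258z² + 0.0645z + -0.1878 = 0;  Δ = 1.2256;  z = -0.3603 or 0.3207 → z<0 root = -0.3603
x = -0.3027, y = 0.0296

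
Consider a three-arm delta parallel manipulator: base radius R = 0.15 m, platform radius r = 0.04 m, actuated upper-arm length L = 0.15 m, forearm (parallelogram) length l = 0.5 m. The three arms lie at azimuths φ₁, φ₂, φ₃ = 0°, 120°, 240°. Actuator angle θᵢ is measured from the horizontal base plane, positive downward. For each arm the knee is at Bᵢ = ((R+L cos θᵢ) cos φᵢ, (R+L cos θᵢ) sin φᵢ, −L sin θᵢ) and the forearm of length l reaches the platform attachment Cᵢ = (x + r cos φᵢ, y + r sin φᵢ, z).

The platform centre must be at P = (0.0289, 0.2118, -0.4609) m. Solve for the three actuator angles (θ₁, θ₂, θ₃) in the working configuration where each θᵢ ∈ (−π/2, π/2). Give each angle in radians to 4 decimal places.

θ₁ = 0.4362, θ₂ = -0.0874, θ₃ = 1.1343

arm 1 (φ=0.0°): x'=0.0289, y'=0.2118
  e−x'=0.0811;  (l²−L²−(e−x')²−y'²−z²)/2L = -0.1212
  θ1 = atan2(B,A) + arccos(C/0.4680) = 0.4362
rotate P by −φ2: (0.1690, -0.1309, -0.4609)
  e−x'=-0.0590;  (l²−L²−(e−x')²−y'²−z²)/2L = -0.0185
  θ2 = atan2(B,A) + arccos(C/0.4647) = -0.0874
φ3=240.0° → target in arm frame (-0.1979, -0.0809)
  e−x'=0.3079;  (l²−L²−(e−x')²−y'²−z²)/2L = -0.2875
  γ=atan2(-0.4609,0.3079)=-0.9819;  ψ=arccos(-0.5187)=2.1162;  θ3=γ+ψ≈1.1343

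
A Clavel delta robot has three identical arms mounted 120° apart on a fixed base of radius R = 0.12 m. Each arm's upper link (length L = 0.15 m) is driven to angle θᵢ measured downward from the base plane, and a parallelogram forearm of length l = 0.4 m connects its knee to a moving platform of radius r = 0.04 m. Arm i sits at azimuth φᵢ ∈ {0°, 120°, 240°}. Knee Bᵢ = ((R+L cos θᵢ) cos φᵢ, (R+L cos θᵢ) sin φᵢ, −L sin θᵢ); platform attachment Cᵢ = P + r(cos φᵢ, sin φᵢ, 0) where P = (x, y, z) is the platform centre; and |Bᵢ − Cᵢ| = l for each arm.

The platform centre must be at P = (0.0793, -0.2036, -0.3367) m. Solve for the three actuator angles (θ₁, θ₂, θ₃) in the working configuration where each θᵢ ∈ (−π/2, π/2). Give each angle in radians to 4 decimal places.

rotate P by −φ1: (0.0793, -0.2036, -0.3367)
  e−x'=0.0007;  (l²−L²−(e−x')²−y'²−z²)/2L = -0.0577
  θ1 = atan2(B,A) + arccos(C/0.3367) = 0.1744
φ2=120.0° → target in arm frame (-0.2160, 0.0331)
  A=0.2960, B=-0.3367, C=(l²−L²−A²−y'²−z²)/(2L)=-0.2152
  γ=atan2(-0.3367,0.2960)=-0.8497;  ψ=arccos(-0.4801)=2.0715;  θ2=γ+ψ≈1.2219
rotate P by −φ3: (0.1367, 0.1705, -0.3367)
  A cos θ + B sin θ = C:  -0.0567·cos θ + -0.3367·sin θ = -0.0271
  θ3 = atan2(B,A) + arccos(C/0.3414) = -0.0872

θ₁ = 0.1744, θ₂ = 1.2219, θ₃ = -0.0872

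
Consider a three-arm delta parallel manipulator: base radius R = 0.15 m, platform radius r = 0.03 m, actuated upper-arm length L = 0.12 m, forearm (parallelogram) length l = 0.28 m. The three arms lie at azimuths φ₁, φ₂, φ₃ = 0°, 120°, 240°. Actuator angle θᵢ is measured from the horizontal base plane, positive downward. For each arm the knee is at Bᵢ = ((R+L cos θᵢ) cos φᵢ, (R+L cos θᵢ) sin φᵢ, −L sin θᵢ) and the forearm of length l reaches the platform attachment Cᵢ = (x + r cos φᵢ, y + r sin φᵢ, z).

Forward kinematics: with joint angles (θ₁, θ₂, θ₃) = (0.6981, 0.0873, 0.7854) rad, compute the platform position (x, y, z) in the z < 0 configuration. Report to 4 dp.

(-0.0216, 0.0528, -0.2222)

φ1=0.0°: virtual centre (0.2119, 0.0000, -0.0771), radius l
φ2=120.0°: virtual centre (-0.1198, 0.2075, -0.0105), radius l
arm 3 at φ=240.0°: ρ3 = 0.2049;  centre 3 = (-0.1024, -0.1774, -0.0849)
eliminate P² terms by subtracting sphere 1 from 2 and 3
linear system: -0.6634x+0.4149y = 0.0066−0.1333z; -0.6287x+-0.3548y = -0.0017−-0.0154z
Cramer: x(z) = -0.0033+0.0824z;  y(z) = 0.0107-0.1896z
quadratic in z: (1.0427)z²+(0.1147)z+(-0.0260)=0, √Δ=0.3488 → z ∈ {-0.2222, 0.1122}; z = -0.2222 (taking z<0)
x = -0.0216, y = 0.0528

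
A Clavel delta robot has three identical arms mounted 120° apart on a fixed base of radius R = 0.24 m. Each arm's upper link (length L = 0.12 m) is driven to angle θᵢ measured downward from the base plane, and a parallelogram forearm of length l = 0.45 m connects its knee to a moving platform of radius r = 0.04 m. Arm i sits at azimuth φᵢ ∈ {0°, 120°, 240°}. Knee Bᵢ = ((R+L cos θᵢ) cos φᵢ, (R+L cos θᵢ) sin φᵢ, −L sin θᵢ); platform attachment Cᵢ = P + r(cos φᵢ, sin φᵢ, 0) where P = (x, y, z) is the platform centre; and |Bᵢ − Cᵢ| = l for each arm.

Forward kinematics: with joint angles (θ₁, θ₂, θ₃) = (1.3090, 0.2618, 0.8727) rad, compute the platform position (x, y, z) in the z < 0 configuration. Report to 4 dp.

arm 1 at φ=0.0°: (R−r)+L cos θ1 = 0.2311;  O1 = (0.2311, 0.0000, -0.1159)
φ2=120.0°: virtual centre (-0.1580, 0.2736, -0.0311), radius l
arm 3 at φ=240.0°: (R−r)+L cos θ3 = 0.2771;  O3 = (-0.1386, -0.2400, -0.0919)
eliminate P² terms by subtracting sphere 1 from 2 and 3
linear system: -0.7780x+0.5472y = 0.0339−0.1697z; -0.7392x+-0.4800y = 0.0184−0.0480z
Cramer: x(z) = -0.0339+0.1384z;  y(z) = 0.0138-0.1133z
quadratic in z: (1.0320)z²+(0.1553)z+(-0.1187)=0, √Δ=0.7169 → z ∈ {-0.4226, 0.2721}; z = -0.4226 (taking z<0)
x = -0.0924, y = 0.0617

(-0.0924, 0.0617, -0.4226)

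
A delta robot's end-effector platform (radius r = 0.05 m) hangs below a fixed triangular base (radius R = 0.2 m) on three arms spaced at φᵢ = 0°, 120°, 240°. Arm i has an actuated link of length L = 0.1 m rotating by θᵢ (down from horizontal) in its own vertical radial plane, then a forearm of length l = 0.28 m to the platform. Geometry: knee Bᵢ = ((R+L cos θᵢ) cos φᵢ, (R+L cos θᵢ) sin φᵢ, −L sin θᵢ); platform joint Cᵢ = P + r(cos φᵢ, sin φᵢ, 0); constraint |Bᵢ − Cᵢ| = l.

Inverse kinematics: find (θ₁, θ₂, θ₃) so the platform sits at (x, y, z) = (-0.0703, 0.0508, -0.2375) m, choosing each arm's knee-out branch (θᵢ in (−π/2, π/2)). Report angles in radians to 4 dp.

φ1=0.0° → target in arm frame (-0.0703, 0.0508)
  e−x'=0.2203;  (l²−L²−(e−x')²−y'²−z²)/2L = -0.1956
  γ=atan2(-0.2375,0.2203)=-0.8230;  ψ=arccos(-0.6038)=2.2191;  θ1=γ+ψ≈1.3961
φ2=120.0° → target in arm frame (0.0791, 0.0355)
  e−x'=0.0709;  (l²−L²−(e−x')²−y'²−z²)/2L = 0.0286
  θ2 = atan2(B,A) + arccos(C/0.2478) = 0.1744
arm 3 (φ=240.0°): x'=-0.0088, y'=-0.0863
  e−x'=0.1588;  (l²−L²−(e−x')²−y'²−z²)/2L = -0.1034
  γ=atan2(-0.2375,0.1588)=-0.9813;  ψ=arccos(-0.3619)=1.9411;  θ3=γ+ψ≈0.9598

θ₁ = 1.3961, θ₂ = 0.1744, θ₃ = 0.9598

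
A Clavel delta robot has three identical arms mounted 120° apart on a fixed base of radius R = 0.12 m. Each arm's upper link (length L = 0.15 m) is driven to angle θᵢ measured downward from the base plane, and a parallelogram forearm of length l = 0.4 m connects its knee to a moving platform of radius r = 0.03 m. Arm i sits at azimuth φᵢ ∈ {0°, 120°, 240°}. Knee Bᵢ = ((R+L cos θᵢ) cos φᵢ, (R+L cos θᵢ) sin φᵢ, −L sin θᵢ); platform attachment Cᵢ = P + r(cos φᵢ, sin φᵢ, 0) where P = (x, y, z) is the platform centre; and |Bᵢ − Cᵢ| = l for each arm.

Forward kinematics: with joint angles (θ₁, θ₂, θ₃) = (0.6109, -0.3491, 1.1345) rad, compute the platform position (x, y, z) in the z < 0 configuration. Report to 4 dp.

(-0.0190, 0.2082, -0.3368)

arm 1 at φ=0.0°: ρ1 = 0.2129;  centre 1 = (0.2129, 0.0000, -0.0860)
φ2=120.0°: virtual centre (-0.1155, 0.2000, 0.0513), radius l
φ3=240.0°: virtual centre (-0.0767, -0.1328, -0.1359), radius l
|centre ₂|²−|centre ₁|² = 0.0033;  |centre ₃|²−|centre ₁|² = -0.0107
linear system: -0.6567x+0.4000y = 0.0033−0.2747z; -0.5791x+-0.2657y = -0.0107−-0.0998z
det = 0.4061;  x = 0.0084+0.0814z,  y = 0.0220+-0.5531z
quadratic in z: (1.3125)z²+(0.1145)z+(-0.1103)=0, √Δ=0.7696 → z ∈ {-0.3368, 0.2495}; z = -0.3368 (taking z<0)
x = -0.0190, y = 0.2082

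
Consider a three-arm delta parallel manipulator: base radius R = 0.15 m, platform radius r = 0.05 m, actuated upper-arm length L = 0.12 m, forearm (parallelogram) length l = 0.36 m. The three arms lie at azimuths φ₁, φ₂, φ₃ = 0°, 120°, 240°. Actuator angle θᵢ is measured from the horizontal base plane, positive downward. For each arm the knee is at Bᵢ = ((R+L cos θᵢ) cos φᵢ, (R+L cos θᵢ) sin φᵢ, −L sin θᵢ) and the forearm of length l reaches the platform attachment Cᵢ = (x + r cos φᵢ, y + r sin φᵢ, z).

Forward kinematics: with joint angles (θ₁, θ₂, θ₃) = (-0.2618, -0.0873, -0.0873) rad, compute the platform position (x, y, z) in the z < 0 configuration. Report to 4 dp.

(0.0158, 0.0000, -0.2682)

centre 1 = (0.2159·cos0.0°, 0.2159·sin0.0°, 0.0311) = (0.2159, 0.0000, 0.0311)
φ2=120.0°: virtual centre (-0.1098, 0.1901, 0.0105), radius l
φ3=240.0°: virtual centre (-0.1098, -0.1901, 0.0105), radius l
|centre ₂|²−|centre ₁|² = 0.0007;  |centre ₃|²−|centre ₁|² = 0.0007
plane₁₂: -0.6514x+0.3803y+-0.0412z = 0.0007
det = 0.4954;  x = -0.0011+-0.0632z,  y = 0.0000+0.0000z
quadratic in z: (1.0040)z²+(-0.0347)z+(-0.0815)=0, √Δ=0.5733 → z ∈ {-0.2682, 0.3028}; z = -0.2682 (taking z<0)
x = 0.0158, y = 0.0000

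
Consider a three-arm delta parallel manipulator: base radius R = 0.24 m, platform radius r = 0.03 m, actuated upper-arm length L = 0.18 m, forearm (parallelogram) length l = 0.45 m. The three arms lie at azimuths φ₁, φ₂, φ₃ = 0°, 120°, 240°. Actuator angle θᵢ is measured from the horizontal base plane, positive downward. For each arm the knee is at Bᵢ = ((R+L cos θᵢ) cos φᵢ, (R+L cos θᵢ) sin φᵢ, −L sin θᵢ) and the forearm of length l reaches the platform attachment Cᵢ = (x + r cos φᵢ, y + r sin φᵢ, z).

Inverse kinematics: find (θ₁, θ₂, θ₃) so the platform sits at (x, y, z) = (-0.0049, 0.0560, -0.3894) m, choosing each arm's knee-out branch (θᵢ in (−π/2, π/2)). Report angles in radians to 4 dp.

arm 1 (φ=0.0°): x'=-0.0049, y'=0.0560
  e−x'=0.2149;  (l²−L²−(e−x')²−y'²−z²)/2L = -0.0857
  θ1 = atan2(B,A) + arccos(C/0.4448) = 0.6982
rotate P by −φ2: (0.0509, -0.0238, -0.3894)
  A=0.1591, B=-0.3894, C=(l²−L²−A²−y'²−z²)/(2L)=-0.0205
  γ=atan2(-0.3894,0.1591)=-1.1830;  ψ=arccos(-0.0488)=1.6196;  θ2=γ+ψ≈0.4366
rotate P by −φ3: (-0.0460, -0.0322, -0.3894)
  A=0.2560, B=-0.3894, C=(l²−L²−A²−y'²−z²)/(2L)=-0.1337
  √(A²+B²)=0.4660;  θ3 = -0.9891+1.8618 ≈ 0.8726

θ₁ = 0.6982, θ₂ = 0.4366, θ₃ = 0.8726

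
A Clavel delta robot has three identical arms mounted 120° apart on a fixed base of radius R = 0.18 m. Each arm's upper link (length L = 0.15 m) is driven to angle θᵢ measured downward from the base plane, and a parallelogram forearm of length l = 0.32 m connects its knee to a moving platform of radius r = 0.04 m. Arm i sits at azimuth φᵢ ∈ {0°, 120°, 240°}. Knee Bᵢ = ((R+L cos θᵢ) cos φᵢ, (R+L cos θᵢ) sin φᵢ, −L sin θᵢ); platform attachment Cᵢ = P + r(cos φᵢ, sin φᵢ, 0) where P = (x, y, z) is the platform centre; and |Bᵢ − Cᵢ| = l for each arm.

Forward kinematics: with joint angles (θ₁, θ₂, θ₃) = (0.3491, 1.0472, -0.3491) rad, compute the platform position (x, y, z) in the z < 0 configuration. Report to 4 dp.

(0.0130, -0.1036, -0.1923)

arm 1 at φ=0.0°: ρ1 = 0.2810;  centre 1 = (0.2810, 0.0000, -0.0513)
arm 2 at φ=120.0°: ρ2 = 0.2150;  centre 2 = (-0.1075, 0.1862, -0.1299)
centre 3 = (0.2810·cos240.0°, 0.2810·sin240.0°, 0.0513) = (-0.1405, -0.2433, 0.0513)
eliminate P² terms by subtracting sphere 1 from 2 and 3
[-0.7769 0.3724 -0.1572]·P = -0.0185;  [-0.8429 -0.4866 0.2052]·P = 0.0000
Cramer: x(z) = 0.0130-0.0001z;  y(z) = -0.0225+0.4219z
quadratic in z: (1.1780)z²+(0.0837)z+(-0.0275)=0, √Δ=0.3693 → z ∈ {-0.1923, 0.1212}; z = -0.1923 (taking z<0)
x = 0.0130, y = -0.1036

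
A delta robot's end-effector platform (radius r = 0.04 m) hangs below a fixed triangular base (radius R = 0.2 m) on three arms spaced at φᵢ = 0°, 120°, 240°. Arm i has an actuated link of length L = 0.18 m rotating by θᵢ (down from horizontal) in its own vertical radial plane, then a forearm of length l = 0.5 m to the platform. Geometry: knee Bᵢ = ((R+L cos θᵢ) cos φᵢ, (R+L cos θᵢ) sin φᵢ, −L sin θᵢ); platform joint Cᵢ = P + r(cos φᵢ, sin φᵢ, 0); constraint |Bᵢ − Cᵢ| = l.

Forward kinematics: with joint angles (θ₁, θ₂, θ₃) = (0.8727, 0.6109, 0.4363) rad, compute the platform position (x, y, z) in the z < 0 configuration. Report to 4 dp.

(-0.0696, -0.0284, -0.4984)

O1 = (0.2757·cos0.0°, 0.2757·sin0.0°, -0.1379) = (0.2757, 0.0000, -0.1379)
φ2=120.0°: virtual centre (-0.1537, 0.2663, -0.1032), radius l
O3 = (0.3231·cos240.0°, 0.3231·sin240.0°, -0.0761) = (-0.1616, -0.2798, -0.0761)
eliminate P² terms by subtracting sphere 1 from 2 and 3
[-0.8588 0.5325 0.0693]·P = 0.0102;  [-0.8745 -0.5597 0.1237]·P = 0.0152
det = 0.9464;  x = -0.0146+0.1106z,  y = -0.0044+0.0482z
sphere 1 gives Az²+Bz+C=0 with A=1.0145, B=0.2112, C=-0.1467;  B²−4AC=0.6400;  roots -0.4984, 0.2902;  negative root z = -0.4984
x = -0.0696, y = -0.0284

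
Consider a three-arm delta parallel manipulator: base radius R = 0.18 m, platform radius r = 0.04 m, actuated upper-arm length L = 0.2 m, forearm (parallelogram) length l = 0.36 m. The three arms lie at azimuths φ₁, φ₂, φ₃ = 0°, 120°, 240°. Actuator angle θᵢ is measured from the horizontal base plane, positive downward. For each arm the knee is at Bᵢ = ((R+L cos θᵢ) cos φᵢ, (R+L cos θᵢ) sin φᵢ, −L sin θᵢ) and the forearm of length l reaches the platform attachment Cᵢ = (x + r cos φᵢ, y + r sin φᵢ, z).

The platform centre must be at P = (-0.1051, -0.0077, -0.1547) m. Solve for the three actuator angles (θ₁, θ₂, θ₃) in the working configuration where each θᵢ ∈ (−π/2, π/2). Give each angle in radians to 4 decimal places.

arm 1 (φ=0.0°): x'=-0.1051, y'=-0.0077
  A=0.2451, B=-0.1547, C=(l²−L²−A²−y'²−z²)/(2L)=0.0138
  γ=atan2(-0.1547,0.2451)=-0.5630;  ψ=arccos(0.0477)=1.5230;  θ1=γ+ψ≈0.9600
φ2=120.0° → target in arm frame (0.0459, 0.0949)
  e−x'=0.0941;  (l²−L²−(e−x')²−y'²−z²)/2L = 0.1195
  θ2 = atan2(B,A) + arccos(C/0.1811) = -0.1743
φ3=240.0° → target in arm frame (0.0592, -0.0872)
  A cos θ + B sin θ = C:  0.0808·cos θ + -0.1547·sin θ = 0.1289
  γ=atan2(-0.1547,0.0808)=-1.0896;  ψ=arccos(0.7384)=0.7402;  θ3=γ+ψ≈-0.3494

θ₁ = 0.9600, θ₂ = -0.1743, θ₃ = -0.3494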